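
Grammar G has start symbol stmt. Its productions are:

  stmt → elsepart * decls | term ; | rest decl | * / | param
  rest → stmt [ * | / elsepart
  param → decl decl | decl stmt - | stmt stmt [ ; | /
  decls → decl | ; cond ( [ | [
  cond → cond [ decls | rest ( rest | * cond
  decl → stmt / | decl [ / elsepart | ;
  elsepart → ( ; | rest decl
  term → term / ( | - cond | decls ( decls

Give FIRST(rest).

{ (, *, -, /, ;, [ }

From rest → stmt [ *: add FIRST(stmt) = { (, *, -, /, ;, [ }.
rest → / elsepart contributes {/}.
Union: FIRST(rest) = { (, *, -, /, ;, [ }.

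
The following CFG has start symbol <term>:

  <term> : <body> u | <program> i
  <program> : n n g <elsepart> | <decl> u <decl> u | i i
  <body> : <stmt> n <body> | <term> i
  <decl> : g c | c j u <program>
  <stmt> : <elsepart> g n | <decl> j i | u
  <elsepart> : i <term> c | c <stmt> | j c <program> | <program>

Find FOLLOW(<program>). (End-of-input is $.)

In <term> : <program> i: add FIRST(i) = { i }.
In <decl> : c j u <program>: <program> is at the end, add FOLLOW(<decl>) = { j, u }.
In <elsepart> : j c <program>: <program> is at the end, add FOLLOW(<elsepart>) = { g, i, j, u }.
In <elsepart> : <program>: <program> is at the end, add FOLLOW(<elsepart>) = { g, i, j, u }.
Union: FOLLOW(<program>) = { g, i, j, u }.

{ g, i, j, u }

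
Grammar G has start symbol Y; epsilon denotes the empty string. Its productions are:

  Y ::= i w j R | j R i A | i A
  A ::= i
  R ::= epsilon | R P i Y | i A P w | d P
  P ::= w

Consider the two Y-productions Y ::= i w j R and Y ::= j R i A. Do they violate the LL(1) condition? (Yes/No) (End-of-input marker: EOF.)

No

FIRST(i w j R) = { i } and FIRST(j R i A) = { j }.
The FIRST sets are disjoint and neither alternative is nullable — no conflict.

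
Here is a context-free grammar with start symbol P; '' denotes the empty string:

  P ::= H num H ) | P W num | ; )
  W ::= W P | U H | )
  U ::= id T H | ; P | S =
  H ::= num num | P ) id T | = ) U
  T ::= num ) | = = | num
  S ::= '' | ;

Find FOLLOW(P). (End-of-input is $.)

P is the start symbol, so $ ∈ FOLLOW(P).
In P ::= P W num: add FIRST(W num) = { ), ;, =, id }.
In W ::= W P: P is at the end, add FOLLOW(W) = { ;, =, num }.
In U ::= ; P: P is at the end, add FOLLOW(U) = { ), ;, =, num }.
In H ::= P ) id T: add FIRST() id T) = { ) }.
Union: FOLLOW(P) = { $, ), ;, =, id, num }.

{ $, ), ;, =, id, num }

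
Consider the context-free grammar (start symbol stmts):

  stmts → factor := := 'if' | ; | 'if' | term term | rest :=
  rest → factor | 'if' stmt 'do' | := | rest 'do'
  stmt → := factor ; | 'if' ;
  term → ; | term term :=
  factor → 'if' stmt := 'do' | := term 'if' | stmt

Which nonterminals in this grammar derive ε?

No nonterminal has an empty production or an RHS whose symbols are all nullable.

{ } (none)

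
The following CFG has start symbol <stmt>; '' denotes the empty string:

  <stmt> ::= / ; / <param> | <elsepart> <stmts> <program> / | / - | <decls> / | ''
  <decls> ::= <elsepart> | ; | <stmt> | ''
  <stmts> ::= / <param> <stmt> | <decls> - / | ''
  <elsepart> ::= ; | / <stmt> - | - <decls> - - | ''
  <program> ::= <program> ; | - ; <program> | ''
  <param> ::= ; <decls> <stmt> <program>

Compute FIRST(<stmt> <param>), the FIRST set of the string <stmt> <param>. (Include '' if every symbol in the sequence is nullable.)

Add FIRST(<stmt>)\{''} = { -, /, ; }; <stmt> is nullable, continue.
Add FIRST(<param>) = { ; }; <param> is not nullable, stop.

{ -, /, ; }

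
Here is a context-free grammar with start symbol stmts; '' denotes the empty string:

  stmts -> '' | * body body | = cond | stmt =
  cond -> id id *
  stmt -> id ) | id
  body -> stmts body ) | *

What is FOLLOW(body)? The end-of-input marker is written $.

{ $, ), *, =, id }

In stmts -> * body body: add FIRST(body) = { *, =, id }.
In stmts -> * body body: body is at the end, add FOLLOW(stmts) = { $, *, =, id }.
In body -> stmts body ): add FIRST()) = { ) }.
Union: FOLLOW(body) = { $, ), *, =, id }.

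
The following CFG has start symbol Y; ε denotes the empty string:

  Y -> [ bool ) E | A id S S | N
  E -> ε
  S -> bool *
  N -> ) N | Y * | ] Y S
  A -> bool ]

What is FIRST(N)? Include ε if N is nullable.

N -> ) N contributes {)}.
From N -> Y *: add FIRST(Y) = { ), [, ], bool }.
N -> ] Y S contributes {]}.
Union: FIRST(N) = { ), [, ], bool }.

{ ), [, ], bool }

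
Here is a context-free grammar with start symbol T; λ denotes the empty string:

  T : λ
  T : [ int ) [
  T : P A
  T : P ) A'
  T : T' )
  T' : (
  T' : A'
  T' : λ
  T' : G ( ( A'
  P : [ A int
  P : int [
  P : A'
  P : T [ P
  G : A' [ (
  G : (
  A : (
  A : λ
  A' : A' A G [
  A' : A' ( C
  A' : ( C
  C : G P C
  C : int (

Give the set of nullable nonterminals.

Directly nullable (have an λ-production): T, T', A.
No other nonterminal has a production whose RHS symbols are all nullable.

{ A, T, T' }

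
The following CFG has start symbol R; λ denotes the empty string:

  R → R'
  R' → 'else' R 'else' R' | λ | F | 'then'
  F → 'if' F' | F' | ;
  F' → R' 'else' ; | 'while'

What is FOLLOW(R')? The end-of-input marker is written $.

In R → R': R' is at the end, add FOLLOW(R) = { $, 'else' }.
In R' → 'else' R 'else' R': R' is at the end, add FOLLOW(R') = { $, 'else' }.
In F' → R' 'else' ;: add FIRST('else' ;) = { 'else' }.
Union: FOLLOW(R') = { $, 'else' }.

{ $, 'else' }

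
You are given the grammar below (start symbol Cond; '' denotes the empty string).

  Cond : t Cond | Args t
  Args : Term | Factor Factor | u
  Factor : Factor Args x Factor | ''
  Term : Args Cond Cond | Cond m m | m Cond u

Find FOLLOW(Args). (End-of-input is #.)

In Cond : Args t: add FIRST(t) = { t }.
In Factor : Factor Args x Factor: add FIRST(x Factor) = { x }.
In Term : Args Cond Cond: add FIRST(Cond Cond) = { m, t, u, x }.
Union: FOLLOW(Args) = { m, t, u, x }.

{ m, t, u, x }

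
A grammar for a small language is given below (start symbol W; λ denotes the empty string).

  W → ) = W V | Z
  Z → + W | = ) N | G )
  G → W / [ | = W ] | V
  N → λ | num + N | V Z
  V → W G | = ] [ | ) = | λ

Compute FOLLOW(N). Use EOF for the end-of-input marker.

{ EOF, ), +, /, =, ] }

In Z → = ) N: N is at the end, add FOLLOW(Z) = { EOF, ), +, /, =, ] }.
In N → num + N: N is at the end, add FOLLOW(N) = { EOF, ), +, /, =, ] }.
Union: FOLLOW(N) = { EOF, ), +, /, =, ] }.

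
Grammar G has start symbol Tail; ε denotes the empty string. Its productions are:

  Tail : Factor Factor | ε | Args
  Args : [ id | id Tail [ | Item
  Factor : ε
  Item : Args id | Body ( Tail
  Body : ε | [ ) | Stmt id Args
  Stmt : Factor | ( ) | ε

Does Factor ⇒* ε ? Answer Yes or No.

Yes

Factor has an ε-production, so Factor ⇒ ε.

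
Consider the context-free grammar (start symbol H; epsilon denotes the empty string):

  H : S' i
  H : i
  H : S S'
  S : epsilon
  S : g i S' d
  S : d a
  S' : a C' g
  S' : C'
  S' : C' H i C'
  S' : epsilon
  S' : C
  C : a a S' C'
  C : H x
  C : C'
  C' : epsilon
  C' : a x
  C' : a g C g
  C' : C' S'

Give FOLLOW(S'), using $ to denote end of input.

{ $, a, d, g, i, x }

In H : S' i: add FIRST(i) = { i }.
In H : S S': S' is at the end, add FOLLOW(H) = { $, i, x }.
In S : g i S' d: add FIRST(d) = { d }.
In C : a a S' C': add FIRST(C')\{epsilon} = { a, d, g, i, x }.
  Since C' is nullable, also add FOLLOW(C) = { $, a, d, g, i, x }.
In C' : C' S': S' is at the end, add FOLLOW(C') = { $, a, d, g, i, x }.
Union: FOLLOW(S') = { $, a, d, g, i, x }.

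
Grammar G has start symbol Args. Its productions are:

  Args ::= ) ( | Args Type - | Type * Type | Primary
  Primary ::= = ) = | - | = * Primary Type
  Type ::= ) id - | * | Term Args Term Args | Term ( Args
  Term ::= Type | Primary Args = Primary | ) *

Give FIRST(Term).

{ ), *, -, = }

From Term ::= Type: add FIRST(Type) = { ), *, -, = }.
From Term ::= Primary Args = Primary: add FIRST(Primary) = { -, = }.
Term ::= ) * contributes {)}.
Union: FIRST(Term) = { ), *, -, = }.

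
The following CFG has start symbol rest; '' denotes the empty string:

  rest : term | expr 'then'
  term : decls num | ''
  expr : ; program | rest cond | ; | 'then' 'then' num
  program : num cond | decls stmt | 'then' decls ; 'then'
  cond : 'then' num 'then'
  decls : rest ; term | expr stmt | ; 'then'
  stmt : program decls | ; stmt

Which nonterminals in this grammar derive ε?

Directly nullable (have an ''-production): term.
rest : term with every symbol nullable, so rest is nullable.
No other nonterminal has a production whose RHS symbols are all nullable.

{ rest, term }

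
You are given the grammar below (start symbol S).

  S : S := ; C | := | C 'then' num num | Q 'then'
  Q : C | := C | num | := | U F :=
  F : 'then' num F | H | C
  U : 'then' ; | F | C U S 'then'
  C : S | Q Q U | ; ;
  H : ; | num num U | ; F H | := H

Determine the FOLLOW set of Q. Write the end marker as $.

In S : Q 'then': add FIRST('then') = { 'then' }.
In C : Q Q U: add FIRST(Q U) = { 'then', :=, ;, num }.
In C : Q Q U: add FIRST(U) = { 'then', :=, ;, num }.
Union: FOLLOW(Q) = { 'then', :=, ;, num }.

{ 'then', :=, ;, num }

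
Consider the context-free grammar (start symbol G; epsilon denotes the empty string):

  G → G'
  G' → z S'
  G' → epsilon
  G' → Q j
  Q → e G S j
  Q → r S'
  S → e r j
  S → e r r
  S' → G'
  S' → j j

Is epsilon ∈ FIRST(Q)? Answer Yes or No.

Nullable nonterminals: G, G', S'.
No production of Q has an RHS whose symbols are all nullable, so Q is not nullable.

No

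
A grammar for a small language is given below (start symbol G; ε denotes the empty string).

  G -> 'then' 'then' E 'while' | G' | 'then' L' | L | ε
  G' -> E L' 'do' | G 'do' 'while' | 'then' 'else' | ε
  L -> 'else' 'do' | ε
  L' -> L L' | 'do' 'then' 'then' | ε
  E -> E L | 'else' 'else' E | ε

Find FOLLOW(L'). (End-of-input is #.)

In G -> 'then' L': L' is at the end, add FOLLOW(G) = { #, 'do' }.
In G' -> E L' 'do': add FIRST('do') = { 'do' }.
In L' -> L L': L' is at the end, add FOLLOW(L') = { #, 'do' }.
Union: FOLLOW(L') = { #, 'do' }.

{ #, 'do' }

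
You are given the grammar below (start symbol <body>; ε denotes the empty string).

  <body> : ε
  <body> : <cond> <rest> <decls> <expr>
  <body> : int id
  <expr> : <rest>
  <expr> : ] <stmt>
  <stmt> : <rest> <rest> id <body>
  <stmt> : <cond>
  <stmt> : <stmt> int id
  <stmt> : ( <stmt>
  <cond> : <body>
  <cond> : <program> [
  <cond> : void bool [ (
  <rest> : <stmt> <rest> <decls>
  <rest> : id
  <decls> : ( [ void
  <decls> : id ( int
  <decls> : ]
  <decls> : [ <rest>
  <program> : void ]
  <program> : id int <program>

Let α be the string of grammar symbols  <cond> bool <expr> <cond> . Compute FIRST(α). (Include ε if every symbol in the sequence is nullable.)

{ (, bool, id, int, void }

Add FIRST(<cond>)\{ε} = { (, id, int, void }; <cond> is nullable, continue.
bool is a terminal; add {bool} and stop.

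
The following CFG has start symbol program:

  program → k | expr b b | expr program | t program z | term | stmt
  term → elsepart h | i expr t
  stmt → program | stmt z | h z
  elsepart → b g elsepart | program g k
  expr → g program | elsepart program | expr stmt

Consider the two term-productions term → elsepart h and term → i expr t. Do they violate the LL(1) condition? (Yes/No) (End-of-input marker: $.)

Yes

FIRST(elsepart h) = { b, g, h, i, k, t } and FIRST(i expr t) = { i }.
Both contain i, so the two alternatives are not disjoint — LL(1) conflict.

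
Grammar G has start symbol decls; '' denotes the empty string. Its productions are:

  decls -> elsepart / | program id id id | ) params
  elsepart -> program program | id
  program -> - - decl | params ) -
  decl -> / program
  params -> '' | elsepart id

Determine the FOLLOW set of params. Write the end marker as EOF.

{ EOF, ) }

In decls -> ) params: params is at the end, add FOLLOW(decls) = { EOF }.
In program -> params ) -: add FIRST() -) = { ) }.
Union: FOLLOW(params) = { EOF, ) }.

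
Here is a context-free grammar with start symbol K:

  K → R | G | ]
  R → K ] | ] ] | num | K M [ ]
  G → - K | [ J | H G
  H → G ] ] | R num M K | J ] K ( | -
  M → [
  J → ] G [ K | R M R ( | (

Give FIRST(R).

{ (, -, [, ], num }

From R → K ]: add FIRST(K) = { (, -, [, ], num }.
R → ] ] contributes {]}.
R → num contributes {num}.
From R → K M [ ]: add FIRST(K) = { (, -, [, ], num }.
Union: FIRST(R) = { (, -, [, ], num }.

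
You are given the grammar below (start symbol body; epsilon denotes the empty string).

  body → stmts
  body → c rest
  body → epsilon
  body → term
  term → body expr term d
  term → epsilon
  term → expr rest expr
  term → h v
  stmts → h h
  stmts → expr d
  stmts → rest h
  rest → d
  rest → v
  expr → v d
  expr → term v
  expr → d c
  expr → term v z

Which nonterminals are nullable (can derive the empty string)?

Directly nullable (have an epsilon-production): body, term.
No other nonterminal has a production whose RHS symbols are all nullable.

{ body, term }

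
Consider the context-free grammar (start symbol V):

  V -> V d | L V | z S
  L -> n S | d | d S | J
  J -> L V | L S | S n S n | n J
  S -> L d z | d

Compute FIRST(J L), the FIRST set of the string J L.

{ d, n }

Add FIRST(J) = { d, n }; J is not nullable, stop.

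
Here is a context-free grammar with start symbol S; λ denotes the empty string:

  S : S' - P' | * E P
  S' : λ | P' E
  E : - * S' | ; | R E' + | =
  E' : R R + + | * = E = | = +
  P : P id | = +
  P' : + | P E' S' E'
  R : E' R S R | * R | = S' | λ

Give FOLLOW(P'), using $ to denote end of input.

{ $, *, +, -, ;, = }

In S : S' - P': P' is at the end, add FOLLOW(S) = { $, *, +, -, = }.
In S' : P' E: add FIRST(E) = { *, +, -, ;, = }.
Union: FOLLOW(P') = { $, *, +, -, ;, = }.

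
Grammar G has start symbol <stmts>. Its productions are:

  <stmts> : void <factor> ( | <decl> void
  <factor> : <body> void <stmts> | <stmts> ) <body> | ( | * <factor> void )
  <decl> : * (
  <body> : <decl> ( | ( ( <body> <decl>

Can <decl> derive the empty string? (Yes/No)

No nonterminal in this grammar is nullable.
No production of <decl> has an RHS whose symbols are all nullable, so <decl> is not nullable.

No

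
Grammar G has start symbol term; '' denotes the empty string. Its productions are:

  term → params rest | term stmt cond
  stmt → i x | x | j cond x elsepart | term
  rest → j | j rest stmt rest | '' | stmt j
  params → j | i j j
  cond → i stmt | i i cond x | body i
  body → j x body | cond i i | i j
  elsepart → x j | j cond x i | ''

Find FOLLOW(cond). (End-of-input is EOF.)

{ EOF, i, j, x }

In term → term stmt cond: cond is at the end, add FOLLOW(term) = { EOF, i, j, x }.
In stmt → j cond x elsepart: add FIRST(x elsepart) = { x }.
In cond → i i cond x: add FIRST(x) = { x }.
In body → cond i i: add FIRST(i i) = { i }.
In elsepart → j cond x i: add FIRST(x i) = { x }.
Union: FOLLOW(cond) = { EOF, i, j, x }.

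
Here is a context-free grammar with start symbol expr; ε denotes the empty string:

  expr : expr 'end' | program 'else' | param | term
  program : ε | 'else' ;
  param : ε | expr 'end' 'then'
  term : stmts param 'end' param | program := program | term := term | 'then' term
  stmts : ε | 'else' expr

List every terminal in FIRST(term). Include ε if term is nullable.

{ 'else', 'end', 'then', := }

From term : stmts param 'end' param: stmts, param nullable, take FIRST(stmts) ∪ FIRST(param) ∪ {'end'} = { 'else', 'end', 'then', := }.
From term : program := program: program nullable, take FIRST(program) ∪ {:=} = { 'else', := }.
From term : term := term: add FIRST(term) = { 'else', 'end', 'then', := }.
term : 'then' term contributes {'then'}.
Union: FIRST(term) = { 'else', 'end', 'then', := }.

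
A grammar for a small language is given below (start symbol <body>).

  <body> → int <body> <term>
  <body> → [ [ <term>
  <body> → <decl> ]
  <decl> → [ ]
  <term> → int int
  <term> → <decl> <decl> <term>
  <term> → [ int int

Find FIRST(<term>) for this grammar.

<term> → int int contributes {int}.
From <term> → <decl> <decl> <term>: add FIRST(<decl>) = { [ }.
<term> → [ int int contributes {[}.
Union: FIRST(<term>) = { [, int }.

{ [, int }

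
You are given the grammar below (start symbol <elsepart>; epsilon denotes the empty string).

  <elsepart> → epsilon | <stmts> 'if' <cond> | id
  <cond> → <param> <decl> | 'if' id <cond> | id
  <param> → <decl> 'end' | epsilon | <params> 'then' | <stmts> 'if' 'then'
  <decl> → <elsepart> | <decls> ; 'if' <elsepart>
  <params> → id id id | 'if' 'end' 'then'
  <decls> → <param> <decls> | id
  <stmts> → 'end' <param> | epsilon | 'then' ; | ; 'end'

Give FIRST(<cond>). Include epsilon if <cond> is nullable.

From <cond> → <param> <decl>: <param>, <decl> nullable, take FIRST(<param>) ∪ FIRST(<decl>) = { 'end', 'if', 'then', ;, id }; also epsilon since the whole RHS is nullable.
<cond> → 'if' id <cond> contributes {'if'}.
<cond> → id contributes {id}.
Union: FIRST(<cond>) = { 'end', 'if', 'then', ;, id, epsilon }.

{ 'end', 'if', 'then', ;, id, epsilon }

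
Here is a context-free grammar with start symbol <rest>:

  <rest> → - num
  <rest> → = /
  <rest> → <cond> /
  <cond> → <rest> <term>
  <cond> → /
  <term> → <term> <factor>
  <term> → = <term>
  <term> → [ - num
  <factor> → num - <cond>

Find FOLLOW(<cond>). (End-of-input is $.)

{ /, num }

In <rest> → <cond> /: add FIRST(/) = { / }.
In <factor> → num - <cond>: <cond> is at the end, add FOLLOW(<factor>) = { /, num }.
Union: FOLLOW(<cond>) = { /, num }.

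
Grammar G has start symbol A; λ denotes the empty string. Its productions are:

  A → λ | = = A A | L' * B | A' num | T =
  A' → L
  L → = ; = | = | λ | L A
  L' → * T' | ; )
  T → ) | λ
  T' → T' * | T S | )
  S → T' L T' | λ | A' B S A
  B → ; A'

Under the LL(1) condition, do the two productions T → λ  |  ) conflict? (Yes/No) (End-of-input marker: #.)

Yes

FIRST(λ) = { λ } and FIRST()) = { ) }.
The first alternative is nullable and FOLLOW(T) = { ), *, ;, =, num } shares ) with FIRST of the second — conflict.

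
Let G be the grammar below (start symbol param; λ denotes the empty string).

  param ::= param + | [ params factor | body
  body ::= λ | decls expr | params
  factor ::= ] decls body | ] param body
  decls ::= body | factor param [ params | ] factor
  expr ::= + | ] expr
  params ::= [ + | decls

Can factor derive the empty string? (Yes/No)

No

Nullable nonterminals: body, decls, param, params.
No production of factor has an RHS whose symbols are all nullable, so factor is not nullable.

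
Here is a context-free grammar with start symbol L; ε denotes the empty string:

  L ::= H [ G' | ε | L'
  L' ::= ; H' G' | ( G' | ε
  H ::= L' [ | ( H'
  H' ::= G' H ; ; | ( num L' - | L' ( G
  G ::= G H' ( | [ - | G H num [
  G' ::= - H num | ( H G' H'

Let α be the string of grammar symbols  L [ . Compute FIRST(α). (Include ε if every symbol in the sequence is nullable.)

{ (, ;, [ }

Add FIRST(L)\{ε} = { (, ;, [ }; L is nullable, continue.
[ is a terminal; add {[} and stop.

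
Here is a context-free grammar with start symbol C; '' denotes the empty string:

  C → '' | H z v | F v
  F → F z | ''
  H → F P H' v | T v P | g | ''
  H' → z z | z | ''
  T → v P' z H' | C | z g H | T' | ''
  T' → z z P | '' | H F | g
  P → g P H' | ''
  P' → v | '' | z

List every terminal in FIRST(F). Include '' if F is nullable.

{ z, '' }

From F → F z: F nullable, take FIRST(F) ∪ {z} = { z }.
F → '' contributes ''.
Union: FIRST(F) = { z, '' }.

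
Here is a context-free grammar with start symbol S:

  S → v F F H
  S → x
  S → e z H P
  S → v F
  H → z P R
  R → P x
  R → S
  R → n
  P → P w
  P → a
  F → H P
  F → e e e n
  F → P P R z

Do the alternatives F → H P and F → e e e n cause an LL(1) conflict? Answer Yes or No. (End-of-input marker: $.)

No

FIRST(H P) = { z } and FIRST(e e e n) = { e }.
The FIRST sets are disjoint and neither alternative is nullable — no conflict.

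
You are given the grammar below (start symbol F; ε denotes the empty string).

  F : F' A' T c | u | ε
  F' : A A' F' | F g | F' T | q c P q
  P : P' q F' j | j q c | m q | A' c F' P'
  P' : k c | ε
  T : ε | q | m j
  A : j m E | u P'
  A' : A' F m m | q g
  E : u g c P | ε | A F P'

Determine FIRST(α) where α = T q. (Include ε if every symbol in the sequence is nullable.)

Add FIRST(T)\{ε} = { m, q }; T is nullable, continue.
q is a terminal; add {q} and stop.

{ m, q }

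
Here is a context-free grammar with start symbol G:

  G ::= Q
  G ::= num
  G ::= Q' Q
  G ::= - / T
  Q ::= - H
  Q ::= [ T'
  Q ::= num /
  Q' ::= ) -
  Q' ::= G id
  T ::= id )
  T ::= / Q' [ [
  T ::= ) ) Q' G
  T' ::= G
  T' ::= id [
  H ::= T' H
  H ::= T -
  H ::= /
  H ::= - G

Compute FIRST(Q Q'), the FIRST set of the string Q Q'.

Add FIRST(Q) = { -, [, num }; Q is not nullable, stop.

{ -, [, num }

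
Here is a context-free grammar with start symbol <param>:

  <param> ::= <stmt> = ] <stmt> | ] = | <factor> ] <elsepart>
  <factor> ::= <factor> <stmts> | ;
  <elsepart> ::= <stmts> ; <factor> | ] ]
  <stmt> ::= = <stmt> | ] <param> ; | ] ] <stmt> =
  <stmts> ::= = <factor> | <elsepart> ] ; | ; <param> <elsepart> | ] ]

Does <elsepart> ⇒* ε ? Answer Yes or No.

No nonterminal in this grammar is nullable.
No production of <elsepart> has an RHS whose symbols are all nullable, so <elsepart> is not nullable.

No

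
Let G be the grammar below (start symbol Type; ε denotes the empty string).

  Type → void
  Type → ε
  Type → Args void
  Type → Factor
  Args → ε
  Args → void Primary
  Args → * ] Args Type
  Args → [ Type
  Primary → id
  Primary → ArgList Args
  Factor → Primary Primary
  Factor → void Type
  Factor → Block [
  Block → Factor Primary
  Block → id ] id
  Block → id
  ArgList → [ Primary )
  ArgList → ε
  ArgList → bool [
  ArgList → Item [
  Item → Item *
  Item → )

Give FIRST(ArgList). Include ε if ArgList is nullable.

{ ), [, bool, ε }

ArgList → [ Primary ) contributes {[}.
ArgList → ε contributes ε.
ArgList → bool [ contributes {bool}.
From ArgList → Item [: add FIRST(Item) = { ) }.
Union: FIRST(ArgList) = { ), [, bool, ε }.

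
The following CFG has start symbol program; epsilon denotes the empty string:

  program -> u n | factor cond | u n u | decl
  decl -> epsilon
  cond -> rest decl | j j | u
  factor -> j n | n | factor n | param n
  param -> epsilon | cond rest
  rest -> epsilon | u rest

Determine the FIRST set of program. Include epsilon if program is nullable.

program -> u n contributes {u}.
From program -> factor cond: add FIRST(factor) = { j, n, u }.
program -> u n u contributes {u}.
From program -> decl: add FIRST(decl) = { epsilon } (including epsilon since decl is nullable).
Union: FIRST(program) = { j, n, u, epsilon }.

{ j, n, u, epsilon }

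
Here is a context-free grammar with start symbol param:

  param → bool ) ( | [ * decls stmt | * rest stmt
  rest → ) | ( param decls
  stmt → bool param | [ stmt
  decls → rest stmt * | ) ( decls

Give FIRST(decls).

{ (, ) }

From decls → rest stmt *: add FIRST(rest) = { (, ) }.
decls → ) ( decls contributes {)}.
Union: FIRST(decls) = { (, ) }.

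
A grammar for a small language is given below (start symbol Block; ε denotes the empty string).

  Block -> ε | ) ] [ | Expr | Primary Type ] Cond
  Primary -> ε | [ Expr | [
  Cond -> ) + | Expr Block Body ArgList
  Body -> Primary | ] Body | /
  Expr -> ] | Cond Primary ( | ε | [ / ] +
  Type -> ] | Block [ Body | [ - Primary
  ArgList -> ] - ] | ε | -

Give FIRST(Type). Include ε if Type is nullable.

{ (, ), -, /, [, ] }

Type -> ] contributes {]}.
From Type -> Block [ Body: Block nullable, take FIRST(Block) ∪ {[} = { (, ), -, /, [, ] }.
Type -> [ - Primary contributes {[}.
Union: FIRST(Type) = { (, ), -, /, [, ] }.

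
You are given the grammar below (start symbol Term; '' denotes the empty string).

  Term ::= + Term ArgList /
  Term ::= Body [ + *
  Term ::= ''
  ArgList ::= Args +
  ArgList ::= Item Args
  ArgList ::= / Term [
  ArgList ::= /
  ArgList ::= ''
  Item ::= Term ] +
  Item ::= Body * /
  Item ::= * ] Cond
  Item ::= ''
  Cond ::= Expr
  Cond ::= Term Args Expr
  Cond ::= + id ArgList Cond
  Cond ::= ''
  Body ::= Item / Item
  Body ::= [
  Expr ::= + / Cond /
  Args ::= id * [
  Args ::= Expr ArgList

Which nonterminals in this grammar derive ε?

Directly nullable (have an ''-production): Term, ArgList, Item, Cond.
No other nonterminal has a production whose RHS symbols are all nullable.

{ ArgList, Cond, Item, Term }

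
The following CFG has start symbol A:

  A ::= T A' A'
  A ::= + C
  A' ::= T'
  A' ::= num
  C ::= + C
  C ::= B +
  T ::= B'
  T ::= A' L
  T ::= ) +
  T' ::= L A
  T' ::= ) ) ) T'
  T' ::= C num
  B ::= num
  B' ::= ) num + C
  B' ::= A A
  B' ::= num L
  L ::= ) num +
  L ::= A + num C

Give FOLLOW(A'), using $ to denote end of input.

{ $, ), +, num }

In A ::= T A' A': add FIRST(A') = { ), +, num }.
In A ::= T A' A': A' is at the end, add FOLLOW(A) = { $, ), +, num }.
In T ::= A' L: add FIRST(L) = { ), +, num }.
Union: FOLLOW(A') = { $, ), +, num }.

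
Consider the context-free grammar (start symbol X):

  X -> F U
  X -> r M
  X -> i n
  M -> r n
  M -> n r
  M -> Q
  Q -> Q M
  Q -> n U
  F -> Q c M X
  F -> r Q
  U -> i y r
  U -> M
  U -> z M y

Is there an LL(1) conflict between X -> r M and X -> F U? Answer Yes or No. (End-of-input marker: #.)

FIRST(r M) = { r } and FIRST(F U) = { n, r }.
Both contain r, so the two alternatives are not disjoint — LL(1) conflict.

Yes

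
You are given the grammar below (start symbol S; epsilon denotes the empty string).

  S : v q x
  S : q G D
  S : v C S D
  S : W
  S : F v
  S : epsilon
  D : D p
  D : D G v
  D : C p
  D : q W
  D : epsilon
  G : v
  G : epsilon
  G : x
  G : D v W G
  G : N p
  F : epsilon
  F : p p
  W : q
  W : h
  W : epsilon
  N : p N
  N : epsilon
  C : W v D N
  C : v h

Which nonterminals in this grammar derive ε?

{ D, F, G, N, S, W }

Directly nullable (have an epsilon-production): S, D, G, F, W, N.
No other nonterminal has a production whose RHS symbols are all nullable.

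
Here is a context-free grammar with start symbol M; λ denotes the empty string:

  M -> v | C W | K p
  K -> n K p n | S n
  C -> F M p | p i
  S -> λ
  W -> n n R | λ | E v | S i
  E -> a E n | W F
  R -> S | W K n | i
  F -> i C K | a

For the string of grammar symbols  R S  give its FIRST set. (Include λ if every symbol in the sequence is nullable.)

Add FIRST(R)\{λ} = { a, i, n }; R is nullable, continue.
Add FIRST(S)\{λ} = {  }; S is nullable, continue.
Every symbol is nullable, so include λ.

{ a, i, n, λ }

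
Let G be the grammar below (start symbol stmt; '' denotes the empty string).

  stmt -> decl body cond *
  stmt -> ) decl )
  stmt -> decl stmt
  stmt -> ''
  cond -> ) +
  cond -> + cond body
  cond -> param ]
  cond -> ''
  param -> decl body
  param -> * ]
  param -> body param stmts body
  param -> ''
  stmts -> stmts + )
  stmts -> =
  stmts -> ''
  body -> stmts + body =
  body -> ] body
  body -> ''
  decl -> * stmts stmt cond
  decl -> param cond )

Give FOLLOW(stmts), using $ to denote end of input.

In param -> body param stmts body: add FIRST(body)\{''} = { +, =, ] }.
  Since body is nullable, also add FOLLOW(param) = { ), *, +, =, ] }.
In stmts -> stmts + ): add FIRST(+ )) = { + }.
In body -> stmts + body =: add FIRST(+ body =) = { + }.
In decl -> * stmts stmt cond: add FIRST(stmt cond)\{''} = { ), *, +, =, ] }.
  Since stmt cond is nullable, also add FOLLOW(decl) = { $, ), *, +, =, ] }.
Union: FOLLOW(stmts) = { $, ), *, +, =, ] }.

{ $, ), *, +, =, ] }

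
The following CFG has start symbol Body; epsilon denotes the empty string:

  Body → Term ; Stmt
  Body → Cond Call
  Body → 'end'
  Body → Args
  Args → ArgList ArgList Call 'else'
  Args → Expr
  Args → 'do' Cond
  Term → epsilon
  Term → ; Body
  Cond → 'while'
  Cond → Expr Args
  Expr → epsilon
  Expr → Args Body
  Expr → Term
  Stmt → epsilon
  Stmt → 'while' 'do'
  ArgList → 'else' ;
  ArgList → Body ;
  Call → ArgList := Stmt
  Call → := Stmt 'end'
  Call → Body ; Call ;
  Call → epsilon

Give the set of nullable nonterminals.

{ Args, Body, Call, Cond, Expr, Stmt, Term }

Directly nullable (have an epsilon-production): Term, Expr, Stmt, Call.
Args → Expr with every symbol nullable, so Args is nullable.
Body → Cond Call with every symbol nullable, so Body is nullable.
Cond → Expr Args with every symbol nullable, so Cond is nullable.
No other nonterminal has a production whose RHS symbols are all nullable.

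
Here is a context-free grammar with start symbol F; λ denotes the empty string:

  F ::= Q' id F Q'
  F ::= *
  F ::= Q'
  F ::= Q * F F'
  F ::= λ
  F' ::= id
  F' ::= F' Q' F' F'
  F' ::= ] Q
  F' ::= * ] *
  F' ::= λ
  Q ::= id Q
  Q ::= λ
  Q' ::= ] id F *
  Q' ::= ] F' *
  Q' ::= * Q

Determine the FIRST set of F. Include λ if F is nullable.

From F ::= Q' id F Q': add FIRST(Q') = { *, ] }.
F ::= * contributes {*}.
From F ::= Q': add FIRST(Q') = { *, ] }.
From F ::= Q * F F': Q nullable, take FIRST(Q) ∪ {*} = { *, id }.
F ::= λ contributes λ.
Union: FIRST(F) = { *, ], id, λ }.

{ *, ], id, λ }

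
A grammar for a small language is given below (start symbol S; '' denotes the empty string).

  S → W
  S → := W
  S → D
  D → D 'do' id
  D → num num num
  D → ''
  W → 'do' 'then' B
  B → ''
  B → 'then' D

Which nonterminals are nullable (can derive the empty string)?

{ B, D, S }

Directly nullable (have an ''-production): D, B.
S → D with every symbol nullable, so S is nullable.
No other nonterminal has a production whose RHS symbols are all nullable.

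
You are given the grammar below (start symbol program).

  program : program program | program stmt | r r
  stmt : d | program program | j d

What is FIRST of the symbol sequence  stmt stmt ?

Add FIRST(stmt) = { d, j, r }; stmt is not nullable, stop.

{ d, j, r }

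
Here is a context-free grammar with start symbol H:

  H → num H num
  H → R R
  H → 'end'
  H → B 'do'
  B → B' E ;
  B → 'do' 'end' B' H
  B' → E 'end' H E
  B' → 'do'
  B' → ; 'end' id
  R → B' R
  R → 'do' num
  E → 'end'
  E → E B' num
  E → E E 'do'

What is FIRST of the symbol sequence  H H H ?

Add FIRST(H) = { 'do', 'end', ;, num }; H is not nullable, stop.

{ 'do', 'end', ;, num }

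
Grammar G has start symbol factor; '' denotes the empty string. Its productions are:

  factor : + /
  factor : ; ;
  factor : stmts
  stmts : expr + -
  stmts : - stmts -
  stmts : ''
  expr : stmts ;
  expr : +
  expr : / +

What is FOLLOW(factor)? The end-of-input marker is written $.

{ $ }

factor is the start symbol, so $ ∈ FOLLOW(factor).
Union: FOLLOW(factor) = { $ }.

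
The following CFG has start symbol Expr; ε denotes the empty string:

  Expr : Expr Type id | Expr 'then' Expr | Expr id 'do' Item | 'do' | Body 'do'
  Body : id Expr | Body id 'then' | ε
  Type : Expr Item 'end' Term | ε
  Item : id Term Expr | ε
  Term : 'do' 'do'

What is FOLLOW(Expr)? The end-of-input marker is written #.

Expr is the start symbol, so # ∈ FOLLOW(Expr).
In Expr : Expr Type id: add FIRST(Type id) = { 'do', id }.
In Expr : Expr 'then' Expr: add FIRST('then' Expr) = { 'then' }.
In Expr : Expr 'then' Expr: Expr is at the end, add FOLLOW(Expr) = { #, 'do', 'end', 'then', id }.
In Expr : Expr id 'do' Item: add FIRST(id 'do' Item) = { id }.
In Body : id Expr: Expr is at the end, add FOLLOW(Body) = { 'do', id }.
In Type : Expr Item 'end' Term: add FIRST(Item 'end' Term) = { 'end', id }.
In Item : id Term Expr: Expr is at the end, add FOLLOW(Item) = { #, 'do', 'end', 'then', id }.
Union: FOLLOW(Expr) = { #, 'do', 'end', 'then', id }.

{ #, 'do', 'end', 'then', id }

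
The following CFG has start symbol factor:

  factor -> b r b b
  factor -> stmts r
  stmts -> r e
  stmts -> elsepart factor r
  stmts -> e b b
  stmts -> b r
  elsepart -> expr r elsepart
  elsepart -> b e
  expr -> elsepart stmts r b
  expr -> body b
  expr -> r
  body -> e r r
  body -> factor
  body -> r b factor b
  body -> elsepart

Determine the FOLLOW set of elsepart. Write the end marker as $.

In stmts -> elsepart factor r: add FIRST(factor r) = { b, e, r }.
In elsepart -> expr r elsepart: elsepart is at the end, add FOLLOW(elsepart) = { b, e, r }.
In expr -> elsepart stmts r b: add FIRST(stmts r b) = { b, e, r }.
In body -> elsepart: elsepart is at the end, add FOLLOW(body) = { b }.
Union: FOLLOW(elsepart) = { b, e, r }.

{ b, e, r }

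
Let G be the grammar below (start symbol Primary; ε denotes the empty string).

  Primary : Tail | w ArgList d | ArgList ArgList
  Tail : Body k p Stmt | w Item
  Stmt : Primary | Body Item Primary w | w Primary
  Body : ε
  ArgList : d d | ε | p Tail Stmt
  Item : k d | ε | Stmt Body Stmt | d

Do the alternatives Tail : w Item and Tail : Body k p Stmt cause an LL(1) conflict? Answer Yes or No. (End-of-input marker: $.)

No

FIRST(w Item) = { w } and FIRST(Body k p Stmt) = { k }.
The FIRST sets are disjoint and neither alternative is nullable — no conflict.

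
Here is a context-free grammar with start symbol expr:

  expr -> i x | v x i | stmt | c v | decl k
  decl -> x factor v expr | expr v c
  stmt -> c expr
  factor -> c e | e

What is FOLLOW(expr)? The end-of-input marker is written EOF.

{ EOF, k, v }

expr is the start symbol, so EOF ∈ FOLLOW(expr).
In decl -> x factor v expr: expr is at the end, add FOLLOW(decl) = { k }.
In decl -> expr v c: add FIRST(v c) = { v }.
In stmt -> c expr: expr is at the end, add FOLLOW(stmt) = { EOF, k, v }.
Union: FOLLOW(expr) = { EOF, k, v }.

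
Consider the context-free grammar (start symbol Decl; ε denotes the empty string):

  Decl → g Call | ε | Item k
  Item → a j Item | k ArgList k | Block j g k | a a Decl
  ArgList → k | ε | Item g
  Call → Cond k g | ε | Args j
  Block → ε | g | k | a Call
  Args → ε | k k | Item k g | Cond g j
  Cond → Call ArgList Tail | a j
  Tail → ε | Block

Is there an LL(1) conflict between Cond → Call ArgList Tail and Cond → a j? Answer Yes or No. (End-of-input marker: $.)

Yes

FIRST(Call ArgList Tail) = { a, g, j, k, ε } and FIRST(a j) = { a }.
Both contain a, so the two alternatives are not disjoint — LL(1) conflict.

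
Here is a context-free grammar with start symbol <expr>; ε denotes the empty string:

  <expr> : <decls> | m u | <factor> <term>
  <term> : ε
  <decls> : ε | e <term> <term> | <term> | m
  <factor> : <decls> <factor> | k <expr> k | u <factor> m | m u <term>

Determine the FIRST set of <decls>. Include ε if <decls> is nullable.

{ e, m, ε }

<decls> : ε contributes ε.
<decls> : e <term> <term> contributes {e}.
From <decls> : <term>: add FIRST(<term>) = { ε } (including ε since <term> is nullable).
<decls> : m contributes {m}.
Union: FIRST(<decls>) = { e, m, ε }.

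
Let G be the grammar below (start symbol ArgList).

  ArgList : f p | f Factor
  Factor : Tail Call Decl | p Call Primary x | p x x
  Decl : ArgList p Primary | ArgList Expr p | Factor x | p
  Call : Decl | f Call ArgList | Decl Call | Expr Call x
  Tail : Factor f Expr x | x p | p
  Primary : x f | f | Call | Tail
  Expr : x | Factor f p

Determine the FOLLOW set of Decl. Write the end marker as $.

{ $, f, p, x }

In Factor : Tail Call Decl: Decl is at the end, add FOLLOW(Factor) = { $, f, p, x }.
In Call : Decl: Decl is at the end, add FOLLOW(Call) = { $, f, p, x }.
In Call : Decl Call: add FIRST(Call) = { f, p, x }.
Union: FOLLOW(Decl) = { $, f, p, x }.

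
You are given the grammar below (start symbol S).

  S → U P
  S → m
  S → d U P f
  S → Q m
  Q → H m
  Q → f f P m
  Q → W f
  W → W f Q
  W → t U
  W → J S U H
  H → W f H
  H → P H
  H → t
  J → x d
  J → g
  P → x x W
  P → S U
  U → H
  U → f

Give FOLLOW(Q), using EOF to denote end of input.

{ EOF, d, f, g, m, t, x }

In S → Q m: add FIRST(m) = { m }.
In W → W f Q: Q is at the end, add FOLLOW(W) = { EOF, d, f, g, m, t, x }.
Union: FOLLOW(Q) = { EOF, d, f, g, m, t, x }.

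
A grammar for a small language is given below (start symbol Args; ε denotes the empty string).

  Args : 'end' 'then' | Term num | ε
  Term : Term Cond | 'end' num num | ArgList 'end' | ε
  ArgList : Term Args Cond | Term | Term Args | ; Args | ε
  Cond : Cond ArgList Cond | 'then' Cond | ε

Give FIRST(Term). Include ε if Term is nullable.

From Term : Term Cond: Term, Cond nullable, take FIRST(Term) ∪ FIRST(Cond) = { 'end', 'then', ;, num }; also ε since the whole RHS is nullable.
Term : 'end' num num contributes {'end'}.
From Term : ArgList 'end': ArgList nullable, take FIRST(ArgList) ∪ {'end'} = { 'end', 'then', ;, num }.
Term : ε contributes ε.
Union: FIRST(Term) = { 'end', 'then', ;, num, ε }.

{ 'end', 'then', ;, num, ε }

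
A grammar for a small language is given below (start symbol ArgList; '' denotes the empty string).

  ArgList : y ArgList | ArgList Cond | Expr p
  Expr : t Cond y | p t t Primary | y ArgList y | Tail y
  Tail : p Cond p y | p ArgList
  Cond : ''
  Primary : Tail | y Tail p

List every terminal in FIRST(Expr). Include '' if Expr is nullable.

Expr : t Cond y contributes {t}.
Expr : p t t Primary contributes {p}.
Expr : y ArgList y contributes {y}.
From Expr : Tail y: add FIRST(Tail) = { p }.
Union: FIRST(Expr) = { p, t, y }.

{ p, t, y }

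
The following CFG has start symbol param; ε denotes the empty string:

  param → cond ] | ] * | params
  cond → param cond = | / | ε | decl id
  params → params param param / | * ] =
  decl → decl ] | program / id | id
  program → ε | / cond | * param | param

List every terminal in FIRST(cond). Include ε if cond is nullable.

{ *, /, ], id, ε }

From cond → param cond =: add FIRST(param) = { *, /, ], id }.
cond → / contributes {/}.
cond → ε contributes ε.
From cond → decl id: add FIRST(decl) = { *, /, ], id }.
Union: FIRST(cond) = { *, /, ], id, ε }.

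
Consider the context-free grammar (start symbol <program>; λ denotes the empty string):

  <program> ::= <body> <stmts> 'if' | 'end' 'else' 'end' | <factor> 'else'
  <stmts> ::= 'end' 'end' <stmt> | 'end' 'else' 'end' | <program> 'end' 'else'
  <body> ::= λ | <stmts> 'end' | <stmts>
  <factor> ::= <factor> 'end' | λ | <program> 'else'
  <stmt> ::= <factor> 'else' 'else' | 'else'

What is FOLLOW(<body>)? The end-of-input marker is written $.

{ 'else', 'end' }

In <program> ::= <body> <stmts> 'if': add FIRST(<stmts> 'if') = { 'else', 'end' }.
Union: FOLLOW(<body>) = { 'else', 'end' }.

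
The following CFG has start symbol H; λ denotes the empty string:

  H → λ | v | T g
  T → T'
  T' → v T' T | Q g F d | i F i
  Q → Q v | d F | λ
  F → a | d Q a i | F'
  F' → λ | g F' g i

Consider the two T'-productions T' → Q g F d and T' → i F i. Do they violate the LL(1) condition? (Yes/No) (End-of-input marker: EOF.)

FIRST(Q g F d) = { d, g, v } and FIRST(i F i) = { i }.
The FIRST sets are disjoint and neither alternative is nullable — no conflict.

No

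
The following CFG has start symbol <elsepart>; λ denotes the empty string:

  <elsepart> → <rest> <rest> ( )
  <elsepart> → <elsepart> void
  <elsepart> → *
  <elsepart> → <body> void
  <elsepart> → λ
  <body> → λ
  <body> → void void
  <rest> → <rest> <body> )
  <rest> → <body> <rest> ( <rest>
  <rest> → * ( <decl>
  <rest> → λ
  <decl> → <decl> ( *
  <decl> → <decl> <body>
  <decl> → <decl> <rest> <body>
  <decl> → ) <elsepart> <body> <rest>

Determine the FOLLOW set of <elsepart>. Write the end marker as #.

{ #, (, ), *, void }

<elsepart> is the start symbol, so # ∈ FOLLOW(<elsepart>).
In <elsepart> → <elsepart> void: add FIRST(void) = { void }.
In <decl> → ) <elsepart> <body> <rest>: add FIRST(<body> <rest>)\{λ} = { (, ), *, void }.
  Since <body> <rest> is nullable, also add FOLLOW(<decl>) = { (, ), *, void }.
Union: FOLLOW(<elsepart>) = { #, (, ), *, void }.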